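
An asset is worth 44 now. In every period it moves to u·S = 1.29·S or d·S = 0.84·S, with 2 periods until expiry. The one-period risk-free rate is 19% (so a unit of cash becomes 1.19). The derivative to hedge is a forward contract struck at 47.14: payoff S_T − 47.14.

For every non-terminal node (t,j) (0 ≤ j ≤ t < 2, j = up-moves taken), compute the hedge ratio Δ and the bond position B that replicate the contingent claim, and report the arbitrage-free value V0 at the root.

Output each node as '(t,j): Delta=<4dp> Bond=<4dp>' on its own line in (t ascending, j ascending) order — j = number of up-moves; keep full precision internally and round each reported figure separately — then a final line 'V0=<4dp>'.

The replicating-portfolio and risk-neutral prices coincide; use p* = (1.19−0.84)/(1.29−0.84) = 0.7778 for the latter.
Terminal values V(2,·): V(2,0)=-16.0936, V(2,1)=0.5384, V(2,2)=26.0804
(1,0): S=36.9600. Δ = (V_up−V_dn)/(S_up−S_dn) = (0.5384−-16.0936)/(47.6784−31.0464) = 1.0000. V = [p*·0.5384 + (1−p*)·-16.0936]/1.19 = -2.6534. B = V − Δ·S = -39.6134.
(1,1): S=56.7600. Δ = (V_up−V_dn)/(S_up−S_dn) = (26.0804−0.5384)/(73.2204−47.6784) = 1.0000. V = [p*·26.0804 + (1−p*)·0.5384]/1.19 = 17.1466. B = V − Δ·S = -39.6134.
(0,0): S=44.0000. Δ = (V_up−V_dn)/(S_up−S_dn) = (17.1466−-2.6534)/(56.7600−36.9600) = 1.0000. V = [p*·17.1466 + (1−p*)·-2.6534]/1.19 = 10.7114. B = V − Δ·S = -33.2886.
Root portfolio cost Δ·44+B reproduces V0=10.7114.

(0,0): Delta=1.0000 Bond=-33.2886
(1,0): Delta=1.0000 Bond=-39.6134
(1,1): Delta=1.0000 Bond=-39.6134
V0=10.7114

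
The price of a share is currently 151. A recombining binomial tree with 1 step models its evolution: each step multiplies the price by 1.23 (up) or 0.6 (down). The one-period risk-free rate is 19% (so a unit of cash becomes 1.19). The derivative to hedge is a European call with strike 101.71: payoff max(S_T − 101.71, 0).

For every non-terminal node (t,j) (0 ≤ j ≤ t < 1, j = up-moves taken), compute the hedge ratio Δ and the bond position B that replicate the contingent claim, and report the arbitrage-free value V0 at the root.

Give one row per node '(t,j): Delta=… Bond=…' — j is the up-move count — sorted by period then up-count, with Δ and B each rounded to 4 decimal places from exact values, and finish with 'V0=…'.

No-arbitrage ⇒ martingale measure with p* = (R−d)/(u−d) = 0.9365.
Terminal values V(1,·): V(1,0)=0.0000, V(1,1)=84.0200
(0,0): S=151.0000. Δ = (V_up−V_dn)/(S_up−S_dn) = (84.0200−0.0000)/(185.7300−90.6000) = 0.8832. V = [p*·84.0200 + (1−p*)·0.0000]/1.19 = 66.1222. B = V − Δ·S = -67.2429.
Self-financing check: at every node Δ·S+B equals the discounted successor values.

(0,0): Delta=0.8832 Bond=-67.2429
V0=66.1222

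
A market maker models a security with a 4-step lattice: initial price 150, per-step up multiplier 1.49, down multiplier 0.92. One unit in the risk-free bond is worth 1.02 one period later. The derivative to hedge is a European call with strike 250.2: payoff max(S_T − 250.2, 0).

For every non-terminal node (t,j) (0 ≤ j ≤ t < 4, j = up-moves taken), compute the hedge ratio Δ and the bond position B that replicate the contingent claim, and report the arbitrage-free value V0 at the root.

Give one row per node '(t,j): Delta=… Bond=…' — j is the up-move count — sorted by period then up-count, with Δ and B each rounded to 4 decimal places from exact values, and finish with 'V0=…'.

(0,0): Delta=0.2883 Bond=-35.7423
(1,0): Delta=0.1776 Bond=-21.1900
(1,1): Delta=0.6093 Bond=-108.2126
(2,0): Delta=0.0753 Bond=-8.6179
(2,1): Delta=0.4747 Bond=-82.6944
(2,2): Delta=1.0000 Bond=-240.4844
(3,0): Delta=0.0000 Bond=0.0000
(3,1): Delta=0.2937 Bond=-50.1045
(3,2): Delta=1.0000 Bond=-245.2941
(3,3): Delta=1.0000 Bond=-245.2941
V0=7.4953

No-arbitrage ⇒ martingale measure with p* = (R−d)/(u−d) = 0.1754.
Terminal values V(4,·): V(4,0)=0.0000, V(4,1)=0.0000, V(4,2)=31.6639, V(4,3)=206.2970, V(4,4)=489.1266
Node (3,0) S=116.8032: V=(p*·0.0000+(1−p*)·0.0000)/1.02=0.0000; Δ=(0.0000−0.0000)/(174.0368−107.4589)=0.0000; B=V−Δ·S=0.0000
Node (3,1) S=189.1704: V=(p*·31.6639+(1−p*)·0.0000)/1.02=5.4461; Δ=(31.6639−0.0000)/(281.8639−174.0368)=0.2937; B=V−Δ·S=-50.1045
Node (3,2) S=306.3738: V=(p*·206.2970+(1−p*)·31.6639)/1.02=61.0797; Δ=(206.2970−31.6639)/(456.4970−281.8639)=1.0000; B=V−Δ·S=-245.2941
Node (3,3) S=496.1923: V=(p*·489.1266+(1−p*)·206.2970)/1.02=250.8982; Δ=(489.1266−206.2970)/(739.3266−456.4970)=1.0000; B=V−Δ·S=-245.2941
Node (2,0) S=126.9600: V=(p*·5.4461+(1−p*)·0.0000)/1.02=0.9367; Δ=(5.4461−0.0000)/(189.1704−116.8032)=0.0753; B=V−Δ·S=-8.6179
Node (2,1) S=205.6200: V=(p*·61.0797+(1−p*)·5.4461)/1.02=14.9083; Δ=(61.0797−5.4461)/(306.3738−189.1704)=0.4747; B=V−Δ·S=-82.6944
Node (2,2) S=333.0150: V=(p*·250.8982+(1−p*)·61.0797)/1.02=92.5306; Δ=(250.8982−61.0797)/(496.1923−306.3738)=1.0000; B=V−Δ·S=-240.4844
Node (1,0) S=138.0000: V=(p*·14.9083+(1−p*)·0.9367)/1.02=3.3214; Δ=(14.9083−0.9367)/(205.6200−126.9600)=0.1776; B=V−Δ·S=-21.1900
Node (1,1) S=223.5000: V=(p*·92.5306+(1−p*)·14.9083)/1.02=27.9669; Δ=(92.5306−14.9083)/(333.0150−205.6200)=0.6093; B=V−Δ·S=-108.2126
Node (0,0) S=150.0000: V=(p*·27.9669+(1−p*)·3.3214)/1.02=7.4953; Δ=(27.9669−3.3214)/(223.5000−138.0000)=0.2883; B=V−Δ·S=-35.7423
Root portfolio cost Δ·150+B reproduces V0=7.4953.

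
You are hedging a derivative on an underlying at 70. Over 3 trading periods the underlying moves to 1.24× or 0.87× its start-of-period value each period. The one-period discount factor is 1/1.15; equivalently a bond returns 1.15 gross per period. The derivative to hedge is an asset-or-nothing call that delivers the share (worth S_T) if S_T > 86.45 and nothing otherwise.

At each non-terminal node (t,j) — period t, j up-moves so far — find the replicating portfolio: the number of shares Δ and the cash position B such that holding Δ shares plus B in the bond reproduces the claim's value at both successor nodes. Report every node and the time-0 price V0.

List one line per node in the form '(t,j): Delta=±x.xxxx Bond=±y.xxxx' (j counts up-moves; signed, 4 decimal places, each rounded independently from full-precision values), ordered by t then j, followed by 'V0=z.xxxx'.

(0,0): Delta=1.6723 Bond=-53.2981
(1,0): Delta=2.7346 Bond=-125.9908
(1,1): Delta=1.4327 Bond=-40.4970
(2,0): Delta=0.0000 Bond=0.0000
(2,1): Delta=3.3514 Bond=-191.4610
(2,2): Delta=1.0000 Bond=0.0000
V0=63.7612

Under the risk-neutral measure, an up-move has probability p* = (R−d)/(u−d) = 0.7568 and values discount at R = 1.15.
Terminal payoffs: V(3,0)=0.0000, V(3,1)=0.0000, V(3,2)=93.6398, V(3,3)=133.4637
  t=2,j=0: stock 52.9830 → up 65.6989 (V=0.0000), down 46.0952 (V=0.0000). Price 0.0000; hedge Δ=0.0000, bond B=0.0000.
  t=2,j=1: stock 75.5160 → up 93.6398 (V=93.6398), down 65.6989 (V=0.0000). Price 61.6196; hedge Δ=3.3514, bond B=-191.4610.
  t=2,j=2: stock 107.6320 → up 133.4637 (V=133.4637), down 93.6398 (V=93.6398). Price 107.6320; hedge Δ=1.0000, bond B=0.0000.
  t=1,j=0: stock 60.9000 → up 75.5160 (V=61.6196), down 52.9830 (V=0.0000). Price 40.5488; hedge Δ=2.7346, bond B=-125.9908.
  t=1,j=1: stock 86.8000 → up 107.6320 (V=107.6320), down 75.5160 (V=61.6196). Price 83.8607; hedge Δ=1.4327, bond B=-40.4970.
  t=0,j=0: stock 70.0000 → up 86.8000 (V=83.8607), down 60.9000 (V=40.5488). Price 63.7612; hedge Δ=1.6723, bond B=-53.2981.
The time-0 hedge costs 63.7612, which is the no-arbitrage price.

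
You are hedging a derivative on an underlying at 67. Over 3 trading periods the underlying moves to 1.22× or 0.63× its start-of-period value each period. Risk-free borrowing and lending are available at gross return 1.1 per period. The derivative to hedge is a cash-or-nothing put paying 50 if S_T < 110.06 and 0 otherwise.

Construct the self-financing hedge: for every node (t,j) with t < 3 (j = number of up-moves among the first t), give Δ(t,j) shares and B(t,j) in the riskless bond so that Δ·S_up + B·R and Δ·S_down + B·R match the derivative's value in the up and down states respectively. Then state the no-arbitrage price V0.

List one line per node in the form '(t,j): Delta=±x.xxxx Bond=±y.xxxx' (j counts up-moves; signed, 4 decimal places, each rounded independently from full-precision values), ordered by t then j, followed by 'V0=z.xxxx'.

Since d<R<u, set p* = (R−d)/(u−d) = 0.7966; price each node as the discounted p*-expectation of its children.
Terminal values V(3,·): V(3,0)=50.0000, V(3,1)=50.0000, V(3,2)=50.0000, V(3,3)=0.0000
Node (2,0) S=26.5923: V=(p*·50.0000+(1−p*)·50.0000)/1.1=45.4545; Δ=(50.0000−50.0000)/(32.4426−16.7531)=0.0000; B=V−Δ·S=45.4545
Node (2,1) S=51.4962: V=(p*·50.0000+(1−p*)·50.0000)/1.1=45.4545; Δ=(50.0000−50.0000)/(62.8254−32.4426)=0.0000; B=V−Δ·S=45.4545
Node (2,2) S=99.7228: V=(p*·0.0000+(1−p*)·50.0000)/1.1=9.2450; Δ=(0.0000−50.0000)/(121.6618−62.8254)=-0.8498; B=V−Δ·S=93.9908
Node (1,0) S=42.2100: V=(p*·45.4545+(1−p*)·45.4545)/1.1=41.3223; Δ=(45.4545−45.4545)/(51.4962−26.5923)=0.0000; B=V−Δ·S=41.3223
Node (1,1) S=81.7400: V=(p*·9.2450+(1−p*)·45.4545)/1.1=15.0997; Δ=(9.2450−45.4545)/(99.7228−51.4962)=-0.7508; B=V−Δ·S=76.4718
Node (0,0) S=67.0000: V=(p*·15.0997+(1−p*)·41.3223)/1.1=18.5755; Δ=(15.0997−41.3223)/(81.7400−42.2100)=-0.6634; B=V−Δ·S=63.0207
The time-0 hedge costs 18.5755, which is the no-arbitrage price.

(0,0): Delta=-0.6634 Bond=63.0207
(1,0): Delta=0.0000 Bond=41.3223
(1,1): Delta=-0.7508 Bond=76.4718
(2,0): Delta=0.0000 Bond=45.4545
(2,1): Delta=0.0000 Bond=45.4545
(2,2): Delta=-0.8498 Bond=93.9908
V0=18.5755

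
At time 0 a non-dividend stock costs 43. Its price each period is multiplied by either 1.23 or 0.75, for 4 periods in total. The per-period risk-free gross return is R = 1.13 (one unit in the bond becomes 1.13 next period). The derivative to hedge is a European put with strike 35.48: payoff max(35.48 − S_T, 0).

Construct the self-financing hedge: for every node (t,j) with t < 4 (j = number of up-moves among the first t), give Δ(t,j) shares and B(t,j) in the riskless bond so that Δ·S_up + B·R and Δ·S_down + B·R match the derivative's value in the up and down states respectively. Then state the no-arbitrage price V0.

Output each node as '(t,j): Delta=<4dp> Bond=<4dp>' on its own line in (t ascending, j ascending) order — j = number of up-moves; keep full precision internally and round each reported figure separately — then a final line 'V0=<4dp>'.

(0,0): Delta=-0.0482 Bond=2.3299
(1,0): Delta=-0.2389 Bond=8.7807
(1,1): Delta=-0.0176 Bond=1.0149
(2,0): Delta=-0.9328 Bond=26.7076
(2,1): Delta=-0.1275 Bond=5.5050
(2,2): Delta=0.0000 Bond=0.0000
(3,0): Delta=-1.0000 Bond=31.3982
(3,1): Delta=-0.9220 Bond=29.8589
(3,2): Delta=0.0000 Bond=0.0000
(3,3): Delta=0.0000 Bond=0.0000
V0=0.2565

No-arbitrage ⇒ martingale measure with p* = (R−d)/(u−d) = 0.7917.
At expiry t=4: V(4,0)=21.8745, V(4,1)=13.1670, V(4,2)=0.0000, V(4,3)=0.0000, V(4,4)=0.0000
  t=3,j=0: stock 18.1406 → up 22.3130 (V=13.1670), down 13.6055 (V=21.8745). Price 13.2576; hedge Δ=-1.0000, bond B=31.3982.
  t=3,j=1: stock 29.7506 → up 36.5933 (V=0.0000), down 22.3130 (V=13.1670). Price 2.4276; hedge Δ=-0.9220, bond B=29.8589.
  t=3,j=2: stock 48.7910 → up 60.0130 (V=0.0000), down 36.5933 (V=0.0000). Price 0.0000; hedge Δ=0.0000, bond B=0.0000.
  t=3,j=3: stock 80.0173 → up 98.4213 (V=0.0000), down 60.0130 (V=0.0000). Price 0.0000; hedge Δ=0.0000, bond B=0.0000.
  t=2,j=0: stock 24.1875 → up 29.7506 (V=2.4276), down 18.1406 (V=13.2576). Price 4.1450; hedge Δ=-0.9328, bond B=26.7076.
  t=2,j=1: stock 39.6675 → up 48.7910 (V=0.0000), down 29.7506 (V=2.4276). Price 0.4476; hedge Δ=-0.1275, bond B=5.5050.
  t=2,j=2: stock 65.0547 → up 80.0173 (V=0.0000), down 48.7910 (V=0.0000). Price 0.0000; hedge Δ=0.0000, bond B=0.0000.
  t=1,j=0: stock 32.2500 → up 39.6675 (V=0.4476), down 24.1875 (V=4.1450). Price 1.0777; hedge Δ=-0.2389, bond B=8.7807.
  t=1,j=1: stock 52.8900 → up 65.0547 (V=0.0000), down 39.6675 (V=0.4476). Price 0.0825; hedge Δ=-0.0176, bond B=1.0149.
  t=0,j=0: stock 43.0000 → up 52.8900 (V=0.0825), down 32.2500 (V=1.0777). Price 0.2565; hedge Δ=-0.0482, bond B=2.3299.
Root portfolio cost Δ·43+B reproduces V0=0.2565.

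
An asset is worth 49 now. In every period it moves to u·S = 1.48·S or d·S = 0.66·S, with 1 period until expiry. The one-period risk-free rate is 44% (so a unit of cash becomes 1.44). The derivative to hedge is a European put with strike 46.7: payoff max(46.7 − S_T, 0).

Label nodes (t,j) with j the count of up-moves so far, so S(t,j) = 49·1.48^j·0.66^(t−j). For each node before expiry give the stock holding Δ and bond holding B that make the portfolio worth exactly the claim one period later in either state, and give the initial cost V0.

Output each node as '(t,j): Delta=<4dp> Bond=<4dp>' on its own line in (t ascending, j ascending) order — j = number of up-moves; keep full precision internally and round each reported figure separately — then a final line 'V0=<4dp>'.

No-arbitrage ⇒ martingale measure with p* = (R−d)/(u−d) = 0.9512.
At expiry t=1: V(1,0)=14.3600, V(1,1)=0.0000
Node (0,0) S=49.0000: V=(p*·0.0000+(1−p*)·14.3600)/1.44=0.4864; Δ=(0.0000−14.3600)/(72.5200−32.3400)=-0.3574; B=V−Δ·S=17.9986
The time-0 hedge costs 0.4864, which is the no-arbitrage price.

(0,0): Delta=-0.3574 Bond=17.9986
V0=0.4864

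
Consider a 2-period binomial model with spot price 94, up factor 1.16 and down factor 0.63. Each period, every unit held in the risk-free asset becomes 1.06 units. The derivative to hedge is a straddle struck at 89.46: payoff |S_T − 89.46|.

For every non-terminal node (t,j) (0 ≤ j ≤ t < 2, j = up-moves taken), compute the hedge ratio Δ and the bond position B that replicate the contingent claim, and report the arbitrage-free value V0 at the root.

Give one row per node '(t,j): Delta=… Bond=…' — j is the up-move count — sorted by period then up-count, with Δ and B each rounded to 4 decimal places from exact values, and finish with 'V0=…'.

(0,0): Delta=0.1377 Bond=16.0586
(1,0): Delta=-1.0000 Bond=84.3962
(1,1): Delta=0.2814 Bond=1.3537
V0=29.0016

The replicating-portfolio and risk-neutral prices coincide; use p* = (1.06−0.63)/(1.16−0.63) = 0.8113 for the latter.
Terminal payoffs: V(2,0)=52.1514, V(2,1)=20.7648, V(2,2)=37.0264
  t=1,j=0: stock 59.2200 → up 68.6952 (V=20.7648), down 37.3086 (V=52.1514). Price 25.1762; hedge Δ=-1.0000, bond B=84.3962.
  t=1,j=1: stock 109.0400 → up 126.4864 (V=37.0264), down 68.6952 (V=20.7648). Price 32.0360; hedge Δ=0.2814, bond B=1.3537.
  t=0,j=0: stock 94.0000 → up 109.0400 (V=32.0360), down 59.2200 (V=25.1762). Price 29.0016; hedge Δ=0.1377, bond B=16.0586.
Check: Δ(0,0)·S0 + B(0,0) = 29.0016 = V0.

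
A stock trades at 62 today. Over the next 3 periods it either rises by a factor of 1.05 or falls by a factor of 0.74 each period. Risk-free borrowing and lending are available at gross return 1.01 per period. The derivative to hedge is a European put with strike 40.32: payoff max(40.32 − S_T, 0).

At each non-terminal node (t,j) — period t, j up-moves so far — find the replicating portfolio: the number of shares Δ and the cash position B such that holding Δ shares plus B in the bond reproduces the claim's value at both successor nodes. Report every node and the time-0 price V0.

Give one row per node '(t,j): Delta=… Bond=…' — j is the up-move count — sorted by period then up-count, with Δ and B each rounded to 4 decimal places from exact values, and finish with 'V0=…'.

(0,0): Delta=-0.0625 Bond=4.1032
(1,0): Delta=-0.3778 Bond=18.6089
(1,1): Delta=-0.0296 Bond=2.0013
(2,0): Delta=-1.0000 Bond=39.9208
(2,1): Delta=-0.3128 Bond=15.6653
(2,2): Delta=0.0000 Bond=0.0000
V0=0.2289

No-arbitrage ⇒ martingale measure with p* = (R−d)/(u−d) = 0.8710.
At expiry t=3: V(3,0)=15.1961, V(3,1)=4.6712, V(3,2)=0.0000, V(3,3)=0.0000
Node (2,0) S=33.9512: V=(p*·4.6712+(1−p*)·15.1961)/1.01=5.9696; Δ=(4.6712−15.1961)/(35.6488−25.1239)=-1.0000; B=V−Δ·S=39.9208
Node (2,1) S=48.1740: V=(p*·0.0000+(1−p*)·4.6712)/1.01=0.5968; Δ=(0.0000−4.6712)/(50.5827−35.6488)=-0.3128; B=V−Δ·S=15.6653
Node (2,2) S=68.3550: V=(p*·0.0000+(1−p*)·0.0000)/1.01=0.0000; Δ=(0.0000−0.0000)/(71.7728−50.5827)=0.0000; B=V−Δ·S=0.0000
Node (1,0) S=45.8800: V=(p*·0.5968+(1−p*)·5.9696)/1.01=1.2773; Δ=(0.5968−5.9696)/(48.1740−33.9512)=-0.3778; B=V−Δ·S=18.6089
Node (1,1) S=65.1000: V=(p*·0.0000+(1−p*)·0.5968)/1.01=0.0762; Δ=(0.0000−0.5968)/(68.3550−48.1740)=-0.0296; B=V−Δ·S=2.0013
Node (0,0) S=62.0000: V=(p*·0.0762+(1−p*)·1.2773)/1.01=0.2289; Δ=(0.0762−1.2773)/(65.1000−45.8800)=-0.0625; B=V−Δ·S=4.1032
Self-financing check: at every node Δ·S+B equals the discounted successor values.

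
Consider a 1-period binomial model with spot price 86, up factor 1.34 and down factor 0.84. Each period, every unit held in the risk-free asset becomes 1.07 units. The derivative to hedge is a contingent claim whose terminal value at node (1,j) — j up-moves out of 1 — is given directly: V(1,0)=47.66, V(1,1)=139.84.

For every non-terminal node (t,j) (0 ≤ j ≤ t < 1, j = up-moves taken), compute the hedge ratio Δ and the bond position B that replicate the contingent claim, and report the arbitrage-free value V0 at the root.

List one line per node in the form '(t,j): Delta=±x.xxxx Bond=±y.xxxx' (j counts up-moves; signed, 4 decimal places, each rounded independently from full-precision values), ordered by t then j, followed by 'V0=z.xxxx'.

Since d<R<u, set p* = (R−d)/(u−d) = 0.4600; price each node as the discounted p*-expectation of its children.
At expiry t=1: V(1,0)=47.6600, V(1,1)=139.8400
(0,0): S=86.0000. Δ = (V_up−V_dn)/(S_up−S_dn) = (139.8400−47.6600)/(115.2400−72.2400) = 2.1437. V = [p*·139.8400 + (1−p*)·47.6600]/1.07 = 84.1708. B = V − Δ·S = -100.1892.
The time-0 hedge costs 84.1708, which is the no-arbitrage price.

(0,0): Delta=2.1437 Bond=-100.1892
V0=84.1708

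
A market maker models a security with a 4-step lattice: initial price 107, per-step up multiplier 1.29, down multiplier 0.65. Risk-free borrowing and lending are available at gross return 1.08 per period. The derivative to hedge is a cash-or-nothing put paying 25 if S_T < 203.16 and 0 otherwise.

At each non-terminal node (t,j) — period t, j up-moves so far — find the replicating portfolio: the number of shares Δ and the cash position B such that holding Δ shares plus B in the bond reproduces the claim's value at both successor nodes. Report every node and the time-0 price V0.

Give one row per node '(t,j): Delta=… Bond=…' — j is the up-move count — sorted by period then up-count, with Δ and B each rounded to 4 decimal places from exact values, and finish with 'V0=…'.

No-arbitrage ⇒ martingale measure with p* = (R−d)/(u−d) = 0.6719.
Terminal payoffs: V(4,0)=25.0000, V(4,1)=25.0000, V(4,2)=25.0000, V(4,3)=25.0000, V(4,4)=0.0000
Node (3,0) S=29.3849: V=(p*·25.0000+(1−p*)·25.0000)/1.08=23.1481; Δ=(25.0000−25.0000)/(37.9065−19.1002)=0.0000; B=V−Δ·S=23.1481
Node (3,1) S=58.3177: V=(p*·25.0000+(1−p*)·25.0000)/1.08=23.1481; Δ=(25.0000−25.0000)/(75.2298−37.9065)=0.0000; B=V−Δ·S=23.1481
Node (3,2) S=115.7382: V=(p*·25.0000+(1−p*)·25.0000)/1.08=23.1481; Δ=(25.0000−25.0000)/(149.3022−75.2298)=0.0000; B=V−Δ·S=23.1481
Node (3,3) S=229.6957: V=(p*·0.0000+(1−p*)·25.0000)/1.08=7.5955; Δ=(0.0000−25.0000)/(296.3075−149.3022)=-0.1701; B=V−Δ·S=46.6580
Node (2,0) S=45.2075: V=(p*·23.1481+(1−p*)·23.1481)/1.08=21.4335; Δ=(23.1481−23.1481)/(58.3177−29.3849)=0.0000; B=V−Δ·S=21.4335
Node (2,1) S=89.7195: V=(p*·23.1481+(1−p*)·23.1481)/1.08=21.4335; Δ=(23.1481−23.1481)/(115.7382−58.3177)=0.0000; B=V−Δ·S=21.4335
Node (2,2) S=178.0587: V=(p*·7.5955+(1−p*)·23.1481)/1.08=11.7581; Δ=(7.5955−23.1481)/(229.6957−115.7382)=-0.1365; B=V−Δ·S=36.0591
Node (1,0) S=69.5500: V=(p*·21.4335+(1−p*)·21.4335)/1.08=19.8458; Δ=(21.4335−21.4335)/(89.7195−45.2075)=0.0000; B=V−Δ·S=19.8458
Node (1,1) S=138.0300: V=(p*·11.7581+(1−p*)·21.4335)/1.08=13.8267; Δ=(11.7581−21.4335)/(178.0587−89.7195)=-0.1095; B=V−Δ·S=28.9445
Node (0,0) S=107.0000: V=(p*·13.8267+(1−p*)·19.8458)/1.08=14.6312; Δ=(13.8267−19.8458)/(138.0300−69.5500)=-0.0879; B=V−Δ·S=24.0361
Each (Δ,B) replicates both successor values, so the strategy is self-financing and V0 is arbitrage-free.

(0,0): Delta=-0.0879 Bond=24.0361
(1,0): Delta=0.0000 Bond=19.8458
(1,1): Delta=-0.1095 Bond=28.9445
(2,0): Delta=0.0000 Bond=21.4335
(2,1): Delta=0.0000 Bond=21.4335
(2,2): Delta=-0.1365 Bond=36.0591
(3,0): Delta=0.0000 Bond=23.1481
(3,1): Delta=0.0000 Bond=23.1481
(3,2): Delta=0.0000 Bond=23.1481
(3,3): Delta=-0.1701 Bond=46.6580
V0=14.6312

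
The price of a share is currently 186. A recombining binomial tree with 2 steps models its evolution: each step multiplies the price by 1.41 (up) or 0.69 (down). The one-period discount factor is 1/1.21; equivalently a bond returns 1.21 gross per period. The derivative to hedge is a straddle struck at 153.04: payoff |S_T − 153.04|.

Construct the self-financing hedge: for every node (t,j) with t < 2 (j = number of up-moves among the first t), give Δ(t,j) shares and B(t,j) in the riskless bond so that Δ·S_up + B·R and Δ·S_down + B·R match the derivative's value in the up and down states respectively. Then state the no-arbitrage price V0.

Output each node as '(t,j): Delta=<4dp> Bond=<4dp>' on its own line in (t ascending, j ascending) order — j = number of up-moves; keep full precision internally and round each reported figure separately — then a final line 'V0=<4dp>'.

Risk-neutral probability p* = (R−d)/(u−d) = (1.21−0.69)/(1.41−0.69) = 0.7222.
Terminal values V(2,·): V(2,0)=64.4854, V(2,1)=27.9194, V(2,2)=216.7466
(1,0): S=128.3400. Δ = (V_up−V_dn)/(S_up−S_dn) = (27.9194−64.4854)/(180.9594−88.5546) = -0.3957. V = [p*·27.9194 + (1−p*)·64.4854]/1.21 = 31.4683. B = V − Δ·S = 82.2544.
(1,1): S=262.2600. Δ = (V_up−V_dn)/(S_up−S_dn) = (216.7466−27.9194)/(369.7866−180.9594) = 1.0000. V = [p*·216.7466 + (1−p*)·27.9194]/1.21 = 135.7807. B = V − Δ·S = -126.4793.
(0,0): S=186.0000. Δ = (V_up−V_dn)/(S_up−S_dn) = (135.7807−31.4683)/(262.2600−128.3400) = 0.7789. V = [p*·135.7807 + (1−p*)·31.4683]/1.21 = 88.2686. B = V − Δ·S = -56.6097.
Check: Δ(0,0)·S0 + B(0,0) = 88.2686 = V0.

(0,0): Delta=0.7789 Bond=-56.6097
(1,0): Delta=-0.3957 Bond=82.2544
(1,1): Delta=1.0000 Bond=-126.4793
V0=88.2686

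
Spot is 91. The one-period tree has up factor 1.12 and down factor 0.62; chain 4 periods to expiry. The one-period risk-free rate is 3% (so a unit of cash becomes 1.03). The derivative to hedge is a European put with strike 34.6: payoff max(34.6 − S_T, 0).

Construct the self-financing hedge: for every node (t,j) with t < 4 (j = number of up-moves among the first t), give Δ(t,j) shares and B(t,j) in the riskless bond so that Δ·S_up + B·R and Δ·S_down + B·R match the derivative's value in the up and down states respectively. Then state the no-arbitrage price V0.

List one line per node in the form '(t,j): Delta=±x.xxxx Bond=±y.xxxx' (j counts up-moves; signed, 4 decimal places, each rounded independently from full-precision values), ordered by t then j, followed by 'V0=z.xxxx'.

(0,0): Delta=-0.0178 Bond=1.8147
(1,0): Delta=-0.1134 Bond=7.2646
(1,1): Delta=-0.0062 Bond=0.6847
(2,0): Delta=-0.5776 Bond=23.7201
(2,1): Delta=-0.0570 Bond=3.9182
(2,2): Delta=0.0000 Bond=0.0000
(3,0): Delta=-1.0000 Bond=33.5922
(3,1): Delta=-0.5263 Bond=22.4209
(3,2): Delta=0.0000 Bond=0.0000
(3,3): Delta=0.0000 Bond=0.0000
V0=0.1950

Risk-neutral probability p* = (R−d)/(u−d) = (1.03−0.62)/(1.12−0.62) = 0.8200.
Terminal payoffs: V(4,0)=21.1535, V(4,1)=10.3096, V(4,2)=0.0000, V(4,3)=0.0000, V(4,4)=0.0000
(3,0): S=21.6878. Δ = (V_up−V_dn)/(S_up−S_dn) = (10.3096−21.1535)/(24.2904−13.4465) = -1.0000. V = [p*·10.3096 + (1−p*)·21.1535]/1.03 = 11.9044. B = V − Δ·S = 33.5922.
(3,1): S=39.1780. Δ = (V_up−V_dn)/(S_up−S_dn) = (0.0000−10.3096)/(43.8794−24.2904) = -0.5263. V = [p*·0.0000 + (1−p*)·10.3096]/1.03 = 1.8017. B = V − Δ·S = 22.4209.
(3,2): S=70.7732. Δ = (V_up−V_dn)/(S_up−S_dn) = (0.0000−0.0000)/(79.2660−43.8794) = 0.0000. V = [p*·0.0000 + (1−p*)·0.0000]/1.03 = 0.0000. B = V − Δ·S = 0.0000.
(3,3): S=127.8484. Δ = (V_up−V_dn)/(S_up−S_dn) = (0.0000−0.0000)/(143.1903−79.2660) = 0.0000. V = [p*·0.0000 + (1−p*)·0.0000]/1.03 = 0.0000. B = V − Δ·S = 0.0000.
(2,0): S=34.9804. Δ = (V_up−V_dn)/(S_up−S_dn) = (1.8017−11.9044)/(39.1780−21.6878) = -0.5776. V = [p*·1.8017 + (1−p*)·11.9044]/1.03 = 3.5147. B = V − Δ·S = 23.7201.
(2,1): S=63.1904. Δ = (V_up−V_dn)/(S_up−S_dn) = (0.0000−1.8017)/(70.7732−39.1780) = -0.0570. V = [p*·0.0000 + (1−p*)·1.8017]/1.03 = 0.3149. B = V − Δ·S = 3.9182.
(2,2): S=114.1504. Δ = (V_up−V_dn)/(S_up−S_dn) = (0.0000−0.0000)/(127.8484−70.7732) = 0.0000. V = [p*·0.0000 + (1−p*)·0.0000]/1.03 = 0.0000. B = V − Δ·S = 0.0000.
(1,0): S=56.4200. Δ = (V_up−V_dn)/(S_up−S_dn) = (0.3149−3.5147)/(63.1904−34.9804) = -0.1134. V = [p*·0.3149 + (1−p*)·3.5147]/1.03 = 0.8649. B = V − Δ·S = 7.2646.
(1,1): S=101.9200. Δ = (V_up−V_dn)/(S_up−S_dn) = (0.0000−0.3149)/(114.1504−63.1904) = -0.0062. V = [p*·0.0000 + (1−p*)·0.3149]/1.03 = 0.0550. B = V − Δ·S = 0.6847.
(0,0): S=91.0000. Δ = (V_up−V_dn)/(S_up−S_dn) = (0.0550−0.8649)/(101.9200−56.4200) = -0.0178. V = [p*·0.0550 + (1−p*)·0.8649]/1.03 = 0.1950. B = V − Δ·S = 1.8147.
Root portfolio cost Δ·91+B reproduces V0=0.1950.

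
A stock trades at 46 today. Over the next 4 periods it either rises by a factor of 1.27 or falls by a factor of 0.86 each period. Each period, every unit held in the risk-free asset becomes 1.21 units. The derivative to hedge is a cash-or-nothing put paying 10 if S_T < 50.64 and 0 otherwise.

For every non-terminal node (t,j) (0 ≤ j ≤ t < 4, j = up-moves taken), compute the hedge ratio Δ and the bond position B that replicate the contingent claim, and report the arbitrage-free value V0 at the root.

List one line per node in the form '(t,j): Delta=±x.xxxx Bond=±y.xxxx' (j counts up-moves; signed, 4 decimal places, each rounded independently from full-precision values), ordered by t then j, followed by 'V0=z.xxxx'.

(0,0): Delta=-0.0164 Bond=0.8072
(1,0): Delta=-0.1052 Bond=4.4895
(1,1): Delta=-0.0061 Bond=0.3745
(2,0): Delta=-0.5058 Bond=19.0602
(2,1): Delta=-0.0587 Bond=3.0961
(2,2): Delta=0.0000 Bond=0.0000
(3,0): Delta=0.0000 Bond=8.2645
(3,1): Delta=-0.5645 Bond=25.5997
(3,2): Delta=0.0000 Bond=0.0000
(3,3): Delta=0.0000 Bond=0.0000
V0=0.0521

Under the risk-neutral measure, an up-move has probability p* = (R−d)/(u−d) = 0.8537 and values discount at R = 1.21.
Terminal payoffs: V(4,0)=10.0000, V(4,1)=10.0000, V(4,2)=0.0000, V(4,3)=0.0000, V(4,4)=0.0000
  t=3,j=0: stock 29.2586 → up 37.1584 (V=10.0000), down 25.1624 (V=10.0000). Price 8.2645; hedge Δ=0.0000, bond B=8.2645.
  t=3,j=1: stock 43.2074 → up 54.8734 (V=0.0000), down 37.1584 (V=10.0000). Price 1.2094; hedge Δ=-0.5645, bond B=25.5997.
  t=3,j=2: stock 63.8063 → up 81.0340 (V=0.0000), down 54.8734 (V=0.0000). Price 0.0000; hedge Δ=0.0000, bond B=0.0000.
  t=3,j=3: stock 94.2256 → up 119.6665 (V=0.0000), down 81.0340 (V=0.0000). Price 0.0000; hedge Δ=0.0000, bond B=0.0000.
  t=2,j=0: stock 34.0216 → up 43.2074 (V=1.2094), down 29.2586 (V=8.2645). Price 1.8528; hedge Δ=-0.5058, bond B=19.0602.
  t=2,j=1: stock 50.2412 → up 63.8063 (V=0.0000), down 43.2074 (V=1.2094). Price 0.1463; hedge Δ=-0.0587, bond B=3.0961.
  t=2,j=2: stock 74.1934 → up 94.2256 (V=0.0000), down 63.8063 (V=0.0000). Price 0.0000; hedge Δ=0.0000, bond B=0.0000.
  t=1,j=0: stock 39.5600 → up 50.2412 (V=0.1463), down 34.0216 (V=1.8528). Price 0.3273; hedge Δ=-0.1052, bond B=4.4895.
  t=1,j=1: stock 58.4200 → up 74.1934 (V=0.0000), down 50.2412 (V=0.1463). Price 0.0177; hedge Δ=-0.0061, bond B=0.3745.
  t=0,j=0: stock 46.0000 → up 58.4200 (V=0.0177), down 39.5600 (V=0.3273). Price 0.0521; hedge Δ=-0.0164, bond B=0.8072.
Each (Δ,B) replicates both successor values, so the strategy is self-financing and V0 is arbitrage-free.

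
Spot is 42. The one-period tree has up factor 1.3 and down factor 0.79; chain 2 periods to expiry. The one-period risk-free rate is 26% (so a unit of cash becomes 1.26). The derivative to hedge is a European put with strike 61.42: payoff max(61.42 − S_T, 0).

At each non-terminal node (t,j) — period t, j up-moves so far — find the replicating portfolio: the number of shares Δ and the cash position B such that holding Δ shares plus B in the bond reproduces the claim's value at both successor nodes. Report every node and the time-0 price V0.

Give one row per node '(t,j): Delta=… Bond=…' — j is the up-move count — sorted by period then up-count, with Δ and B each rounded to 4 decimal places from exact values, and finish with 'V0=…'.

(0,0): Delta=-0.6736 Bond=30.0912
(1,0): Delta=-1.0000 Bond=48.7460
(1,1): Delta=-0.6567 Bond=36.9932
V0=1.8015

Risk-neutral probability p* = (R−d)/(u−d) = (1.26−0.79)/(1.3−0.79) = 0.9216.
Payoff layer (t=2): V(2,0)=35.2078, V(2,1)=18.2860, V(2,2)=0.0000
Node (1,0) S=33.1800: V=(p*·18.2860+(1−p*)·35.2078)/1.26=15.5660; Δ=(18.2860−35.2078)/(43.1340−26.2122)=-1.0000; B=V−Δ·S=48.7460
Node (1,1) S=54.6000: V=(p*·0.0000+(1−p*)·18.2860)/1.26=1.1383; Δ=(0.0000−18.2860)/(70.9800−43.1340)=-0.6567; B=V−Δ·S=36.9932
Node (0,0) S=42.0000: V=(p*·1.1383+(1−p*)·15.5660)/1.26=1.8015; Δ=(1.1383−15.5660)/(54.6000−33.1800)=-0.6736; B=V−Δ·S=30.0912
Check: Δ(0,0)·S0 + B(0,0) = 1.8015 = V0.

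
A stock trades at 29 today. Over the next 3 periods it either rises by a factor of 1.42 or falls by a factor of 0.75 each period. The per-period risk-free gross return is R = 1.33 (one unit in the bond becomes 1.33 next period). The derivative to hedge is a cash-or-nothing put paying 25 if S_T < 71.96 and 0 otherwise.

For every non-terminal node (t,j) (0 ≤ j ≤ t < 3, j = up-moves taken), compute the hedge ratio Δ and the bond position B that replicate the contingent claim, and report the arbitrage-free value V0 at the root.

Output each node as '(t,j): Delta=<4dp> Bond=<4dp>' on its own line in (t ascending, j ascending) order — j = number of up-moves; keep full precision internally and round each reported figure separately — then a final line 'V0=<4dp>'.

Under the risk-neutral measure, an up-move has probability p* = (R−d)/(u−d) = 0.8657 and values discount at R = 1.33.
Payoff layer (t=3): V(3,0)=25.0000, V(3,1)=25.0000, V(3,2)=25.0000, V(3,3)=0.0000
Node (2,0) S=16.3125: V=(p*·25.0000+(1−p*)·25.0000)/1.33=18.7970; Δ=(25.0000−25.0000)/(23.1638−12.2344)=0.0000; B=V−Δ·S=18.7970
Node (2,1) S=30.8850: V=(p*·25.0000+(1−p*)·25.0000)/1.33=18.7970; Δ=(25.0000−25.0000)/(43.8567−23.1638)=0.0000; B=V−Δ·S=18.7970
Node (2,2) S=58.4756: V=(p*·0.0000+(1−p*)·25.0000)/1.33=2.5250; Δ=(0.0000−25.0000)/(83.0354−43.8567)=-0.6381; B=V−Δ·S=39.8384
Node (1,0) S=21.7500: V=(p*·18.7970+(1−p*)·18.7970)/1.33=14.1331; Δ=(18.7970−18.7970)/(30.8850−16.3125)=0.0000; B=V−Δ·S=14.1331
Node (1,1) S=41.1800: V=(p*·2.5250+(1−p*)·18.7970)/1.33=3.5419; Δ=(2.5250−18.7970)/(58.4756−30.8850)=-0.5898; B=V−Δ·S=27.8285
Node (0,0) S=29.0000: V=(p*·3.5419+(1−p*)·14.1331)/1.33=3.7328; Δ=(3.5419−14.1331)/(41.1800−21.7500)=-0.5451; B=V−Δ·S=19.5405
Self-financing check: at every node Δ·S+B equals the discounted successor values.

(0,0): Delta=-0.5451 Bond=19.5405
(1,0): Delta=0.0000 Bond=14.1331
(1,1): Delta=-0.5898 Bond=27.8285
(2,0): Delta=0.0000 Bond=18.7970
(2,1): Delta=0.0000 Bond=18.7970
(2,2): Delta=-0.6381 Bond=39.8384
V0=3.7328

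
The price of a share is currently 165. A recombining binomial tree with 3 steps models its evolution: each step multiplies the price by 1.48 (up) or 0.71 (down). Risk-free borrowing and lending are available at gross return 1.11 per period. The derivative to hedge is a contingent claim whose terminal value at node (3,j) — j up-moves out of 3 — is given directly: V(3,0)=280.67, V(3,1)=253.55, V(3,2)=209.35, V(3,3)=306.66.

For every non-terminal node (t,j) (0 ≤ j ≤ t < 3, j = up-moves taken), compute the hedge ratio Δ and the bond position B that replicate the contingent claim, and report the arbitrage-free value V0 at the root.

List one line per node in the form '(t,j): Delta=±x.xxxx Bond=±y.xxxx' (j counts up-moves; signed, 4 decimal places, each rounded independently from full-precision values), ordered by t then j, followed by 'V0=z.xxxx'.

(0,0): Delta=-0.0132 Bond=182.6453
(1,0): Delta=-0.3595 Bond=243.2999
(1,1): Delta=0.1404 Bond=165.2149
(2,0): Delta=-0.4234 Bond=275.3845
(2,1): Delta=-0.3311 Bond=265.1404
(2,2): Delta=0.3497 Bond=107.7681
V0=180.4651

Under the risk-neutral measure, an up-move has probability p* = (R−d)/(u−d) = 0.5195 and values discount at R = 1.11.
At expiry t=3: V(3,0)=280.6700, V(3,1)=253.5500, V(3,2)=209.3500, V(3,3)=306.6600
(2,0): S=83.1765. Δ = (V_up−V_dn)/(S_up−S_dn) = (253.5500−280.6700)/(123.1012−59.0553) = -0.4234. V = [p*·253.5500 + (1−p*)·280.6700]/1.11 = 240.1637. B = V − Δ·S = 275.3845.
(2,1): S=173.3820. Δ = (V_up−V_dn)/(S_up−S_dn) = (209.3500−253.5500)/(256.6054−123.1012) = -0.3311. V = [p*·209.3500 + (1−p*)·253.5500]/1.11 = 207.7378. B = V − Δ·S = 265.1404.
(2,2): S=361.4160. Δ = (V_up−V_dn)/(S_up−S_dn) = (306.6600−209.3500)/(534.8957−256.6054) = 0.3497. V = [p*·306.6600 + (1−p*)·209.3500]/1.11 = 234.1447. B = V − Δ·S = 107.7681.
(1,0): S=117.1500. Δ = (V_up−V_dn)/(S_up−S_dn) = (207.7378−240.1637)/(173.3820−83.1765) = -0.3595. V = [p*·207.7378 + (1−p*)·240.1637]/1.11 = 201.1884. B = V − Δ·S = 243.2999.
(1,1): S=244.2000. Δ = (V_up−V_dn)/(S_up−S_dn) = (234.1447−207.7378)/(361.4160−173.3820) = 0.1404. V = [p*·234.1447 + (1−p*)·207.7378]/1.11 = 199.5096. B = V − Δ·S = 165.2149.
(0,0): S=165.0000. Δ = (V_up−V_dn)/(S_up−S_dn) = (199.5096−201.1884)/(244.2000−117.1500) = -0.0132. V = [p*·199.5096 + (1−p*)·201.1884]/1.11 = 180.4651. B = V − Δ·S = 182.6453.
Root portfolio cost Δ·165+B reproduces V0=180.4651.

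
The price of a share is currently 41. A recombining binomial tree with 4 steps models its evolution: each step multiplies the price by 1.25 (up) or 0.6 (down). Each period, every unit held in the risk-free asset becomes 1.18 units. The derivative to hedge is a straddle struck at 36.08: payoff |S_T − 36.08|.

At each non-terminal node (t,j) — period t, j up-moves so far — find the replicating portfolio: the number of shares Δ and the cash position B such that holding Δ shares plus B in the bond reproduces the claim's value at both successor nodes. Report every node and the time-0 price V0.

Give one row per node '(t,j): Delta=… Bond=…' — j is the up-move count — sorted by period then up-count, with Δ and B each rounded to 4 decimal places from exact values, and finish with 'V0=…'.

(0,0): Delta=0.8297 Bond=-10.7647
(1,0): Delta=-0.1441 Bond=11.2533
(1,1): Delta=0.8861 Bond=-15.5936
(2,0): Delta=-1.0000 Bond=25.9121
(2,1): Delta=-0.0945 Bond=11.7542
(2,2): Delta=0.9429 Bond=-22.0397
(3,0): Delta=-1.0000 Bond=30.5763
(3,1): Delta=-1.0000 Bond=30.5763
(3,2): Delta=-0.0421 Bond=11.8537
(3,3): Delta=1.0000 Bond=-30.5763
V0=23.2536

Under the risk-neutral measure, an up-move has probability p* = (R−d)/(u−d) = 0.8923 and values discount at R = 1.18.
Payoff layer (t=4): V(4,0)=30.7664, V(4,1)=25.0100, V(4,2)=13.0175, V(4,3)=11.9669, V(4,4)=64.0177
(3,0): S=8.8560. Δ = (V_up−V_dn)/(S_up−S_dn) = (25.0100−30.7664)/(11.0700−5.3136) = -1.0000. V = [p*·25.0100 + (1−p*)·30.7664]/1.18 = 21.7203. B = V − Δ·S = 30.5763.
(3,1): S=18.4500. Δ = (V_up−V_dn)/(S_up−S_dn) = (13.0175−25.0100)/(23.0625−11.0700) = -1.0000. V = [p*·13.0175 + (1−p*)·25.0100]/1.18 = 12.1263. B = V − Δ·S = 30.5763.
(3,2): S=38.4375. Δ = (V_up−V_dn)/(S_up−S_dn) = (11.9669−13.0175)/(48.0469−23.0625) = -0.0421. V = [p*·11.9669 + (1−p*)·13.0175]/1.18 = 10.2373. B = V − Δ·S = 11.8537.
(3,3): S=80.0781. Δ = (V_up−V_dn)/(S_up−S_dn) = (64.0177−11.9669)/(100.0977−48.0469) = 1.0000. V = [p*·64.0177 + (1−p*)·11.9669]/1.18 = 49.5019. B = V − Δ·S = -30.5763.
(2,0): S=14.7600. Δ = (V_up−V_dn)/(S_up−S_dn) = (12.1263−21.7203)/(18.4500−8.8560) = -1.0000. V = [p*·12.1263 + (1−p*)·21.7203]/1.18 = 11.1521. B = V − Δ·S = 25.9121.
(2,1): S=30.7500. Δ = (V_up−V_dn)/(S_up−S_dn) = (10.2373−12.1263)/(38.4375−18.4500) = -0.0945. V = [p*·10.2373 + (1−p*)·12.1263]/1.18 = 8.8481. B = V − Δ·S = 11.7542.
(2,2): S=64.0625. Δ = (V_up−V_dn)/(S_up−S_dn) = (49.5019−10.2373)/(80.0781−38.4375) = 0.9429. V = [p*·49.5019 + (1−p*)·10.2373]/1.18 = 38.3673. B = V − Δ·S = -22.0397.
(1,0): S=24.6000. Δ = (V_up−V_dn)/(S_up−S_dn) = (8.8481−11.1521)/(30.7500−14.7600) = -0.1441. V = [p*·8.8481 + (1−p*)·11.1521]/1.18 = 7.7086. B = V − Δ·S = 11.2533.
(1,1): S=51.2500. Δ = (V_up−V_dn)/(S_up−S_dn) = (38.3673−8.8481)/(64.0625−30.7500) = 0.8861. V = [p*·38.3673 + (1−p*)·8.8481]/1.18 = 29.8206. B = V − Δ·S = -15.5936.
(0,0): S=41.0000. Δ = (V_up−V_dn)/(S_up−S_dn) = (29.8206−7.7086)/(51.2500−24.6000) = 0.8297. V = [p*·29.8206 + (1−p*)·7.7086]/1.18 = 23.2536. B = V − Δ·S = -10.7647.
The time-0 hedge costs 23.2536, which is the no-arbitrage price.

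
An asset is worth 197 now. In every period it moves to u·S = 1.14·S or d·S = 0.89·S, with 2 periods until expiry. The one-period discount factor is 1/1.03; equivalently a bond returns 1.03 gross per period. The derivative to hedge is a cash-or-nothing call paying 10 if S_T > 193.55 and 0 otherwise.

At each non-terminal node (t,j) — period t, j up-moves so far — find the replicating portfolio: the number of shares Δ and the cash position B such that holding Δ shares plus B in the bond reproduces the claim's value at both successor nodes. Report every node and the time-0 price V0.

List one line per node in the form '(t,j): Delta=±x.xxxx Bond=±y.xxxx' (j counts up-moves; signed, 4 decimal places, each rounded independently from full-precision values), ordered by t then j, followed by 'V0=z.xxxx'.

No-arbitrage ⇒ martingale measure with p* = (R−d)/(u−d) = 0.5600.
Terminal payoffs: V(2,0)=0.0000, V(2,1)=10.0000, V(2,2)=10.0000
(1,0): S=175.3300. Δ = (V_up−V_dn)/(S_up−S_dn) = (10.0000−0.0000)/(199.8762−156.0437) = 0.2281. V = [p*·10.0000 + (1−p*)·0.0000]/1.03 = 5.4369. B = V − Δ·S = -34.5631.
(1,1): S=224.5800. Δ = (V_up−V_dn)/(S_up−S_dn) = (10.0000−10.0000)/(256.0212−199.8762) = 0.0000. V = [p*·10.0000 + (1−p*)·10.0000]/1.03 = 9.7087. B = V − Δ·S = 9.7087.
(0,0): S=197.0000. Δ = (V_up−V_dn)/(S_up−S_dn) = (9.7087−5.4369)/(224.5800−175.3300) = 0.0867. V = [p*·9.7087 + (1−p*)·5.4369]/1.03 = 7.6011. B = V − Δ·S = -9.4863.
Each (Δ,B) replicates both successor values, so the strategy is self-financing and V0 is arbitrage-free.

(0,0): Delta=0.0867 Bond=-9.4863
(1,0): Delta=0.2281 Bond=-34.5631
(1,1): Delta=0.0000 Bond=9.7087
V0=7.6011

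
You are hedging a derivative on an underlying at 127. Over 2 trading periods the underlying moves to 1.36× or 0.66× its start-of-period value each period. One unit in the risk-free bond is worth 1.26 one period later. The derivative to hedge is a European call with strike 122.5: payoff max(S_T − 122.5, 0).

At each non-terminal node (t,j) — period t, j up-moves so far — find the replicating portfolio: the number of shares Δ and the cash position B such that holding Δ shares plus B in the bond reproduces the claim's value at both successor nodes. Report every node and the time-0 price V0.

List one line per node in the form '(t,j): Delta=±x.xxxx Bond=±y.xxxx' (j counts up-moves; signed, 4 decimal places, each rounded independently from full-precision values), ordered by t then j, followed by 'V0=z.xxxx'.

(0,0): Delta=0.8601 Bond=-57.2165
(1,0): Delta=0.0000 Bond=0.0000
(1,1): Delta=0.9297 Bond=-84.1082
V0=52.0150

Risk-neutral probability p* = (R−d)/(u−d) = (1.26−0.66)/(1.36−0.66) = 0.8571.
Payoff layer (t=2): V(2,0)=0.0000, V(2,1)=0.0000, V(2,2)=112.3992
(1,0): S=83.8200. Δ = (V_up−V_dn)/(S_up−S_dn) = (0.0000−0.0000)/(113.9952−55.3212) = 0.0000. V = [p*·0.0000 + (1−p*)·0.0000]/1.26 = 0.0000. B = V − Δ·S = 0.0000.
(1,1): S=172.7200. Δ = (V_up−V_dn)/(S_up−S_dn) = (112.3992−0.0000)/(234.8992−113.9952) = 0.9297. V = [p*·112.3992 + (1−p*)·0.0000]/1.26 = 76.4620. B = V − Δ·S = -84.1082.
(0,0): S=127.0000. Δ = (V_up−V_dn)/(S_up−S_dn) = (76.4620−0.0000)/(172.7200−83.8200) = 0.8601. V = [p*·76.4620 + (1−p*)·0.0000]/1.26 = 52.0150. B = V − Δ·S = -57.2165.
Check: Δ(0,0)·S0 + B(0,0) = 52.0150 = V0.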